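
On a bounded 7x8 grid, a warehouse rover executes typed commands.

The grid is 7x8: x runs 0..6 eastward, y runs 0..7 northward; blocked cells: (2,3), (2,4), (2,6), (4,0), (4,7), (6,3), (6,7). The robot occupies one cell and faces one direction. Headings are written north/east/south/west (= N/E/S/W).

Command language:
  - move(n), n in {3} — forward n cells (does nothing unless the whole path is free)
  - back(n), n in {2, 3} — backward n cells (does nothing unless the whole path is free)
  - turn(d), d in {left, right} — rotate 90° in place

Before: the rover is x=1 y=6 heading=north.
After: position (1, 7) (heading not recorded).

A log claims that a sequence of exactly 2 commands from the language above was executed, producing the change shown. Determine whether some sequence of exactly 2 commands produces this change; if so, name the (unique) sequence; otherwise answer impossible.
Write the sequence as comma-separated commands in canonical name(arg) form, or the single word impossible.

key: order matters: swapping back(2) and move(3) lands elsewhere
from: x=1 y=6 heading=north
[1] after back(2): x=1 y=4 heading=north
[2] after move(3): x=1 y=7 heading=north
no other 2-command option fits: unique.

back(2), move(3)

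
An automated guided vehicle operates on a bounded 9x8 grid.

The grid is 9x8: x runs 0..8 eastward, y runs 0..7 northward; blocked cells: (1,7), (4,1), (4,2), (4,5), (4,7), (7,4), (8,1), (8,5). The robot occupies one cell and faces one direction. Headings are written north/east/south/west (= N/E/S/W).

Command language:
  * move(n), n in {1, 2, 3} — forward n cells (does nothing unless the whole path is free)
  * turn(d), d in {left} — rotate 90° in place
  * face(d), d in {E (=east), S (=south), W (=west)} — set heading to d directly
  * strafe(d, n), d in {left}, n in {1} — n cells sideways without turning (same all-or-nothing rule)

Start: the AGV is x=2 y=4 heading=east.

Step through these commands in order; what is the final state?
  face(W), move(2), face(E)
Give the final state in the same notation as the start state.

start: x=2 y=4 heading=east
t=1 face(W) ⇒ x=2 y=4 heading=west
t=2 move(2) ⇒ x=0 y=4 heading=west
t=3 face(E) ⇒ x=0 y=4 heading=east

x=0 y=4 heading=east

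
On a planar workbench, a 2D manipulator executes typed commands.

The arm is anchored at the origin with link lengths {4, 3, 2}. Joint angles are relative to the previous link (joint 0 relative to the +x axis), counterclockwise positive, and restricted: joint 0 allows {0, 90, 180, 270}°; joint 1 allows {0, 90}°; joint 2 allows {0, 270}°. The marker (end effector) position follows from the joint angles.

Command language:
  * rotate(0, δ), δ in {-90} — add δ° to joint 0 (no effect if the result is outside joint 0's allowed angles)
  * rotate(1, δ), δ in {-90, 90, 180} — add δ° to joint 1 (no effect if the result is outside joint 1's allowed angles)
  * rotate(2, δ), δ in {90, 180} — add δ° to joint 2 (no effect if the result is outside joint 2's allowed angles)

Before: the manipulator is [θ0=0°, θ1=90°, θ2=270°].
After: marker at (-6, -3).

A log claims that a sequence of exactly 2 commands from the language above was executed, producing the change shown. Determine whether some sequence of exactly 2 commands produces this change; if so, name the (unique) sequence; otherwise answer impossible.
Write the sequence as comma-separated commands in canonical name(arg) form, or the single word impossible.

rotate(0, -90), rotate(0, -90)

t0: [θ0=0°, θ1=90°, θ2=270°]
t=1 rotate(0, -90) ⇒ [θ0=270°, θ1=90°, θ2=270°]
t=2 rotate(0, -90) ⇒ [θ0=180°, θ1=90°, θ2=270°]
no rival 2-sequence matches.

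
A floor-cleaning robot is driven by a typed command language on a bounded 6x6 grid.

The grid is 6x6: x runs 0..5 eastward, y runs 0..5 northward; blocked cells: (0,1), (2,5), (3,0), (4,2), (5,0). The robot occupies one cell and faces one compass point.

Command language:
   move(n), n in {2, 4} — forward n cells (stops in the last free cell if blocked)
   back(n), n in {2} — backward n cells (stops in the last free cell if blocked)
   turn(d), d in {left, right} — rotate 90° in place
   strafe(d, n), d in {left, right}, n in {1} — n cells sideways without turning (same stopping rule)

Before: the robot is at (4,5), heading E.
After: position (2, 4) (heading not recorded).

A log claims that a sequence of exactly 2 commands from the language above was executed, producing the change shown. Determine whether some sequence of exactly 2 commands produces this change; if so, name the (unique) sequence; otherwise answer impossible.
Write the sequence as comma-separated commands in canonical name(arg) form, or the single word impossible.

strafe(right, 1), back(2)

key: order matters: swapping strafe(right, 1) and back(2) lands elsewhere
initial: at (4,5), heading E
[1] after strafe(right, 1): at (4,4), heading E
[2] after back(2): at (2,4), heading E
uniquely the one of 49 2-step routes that fits.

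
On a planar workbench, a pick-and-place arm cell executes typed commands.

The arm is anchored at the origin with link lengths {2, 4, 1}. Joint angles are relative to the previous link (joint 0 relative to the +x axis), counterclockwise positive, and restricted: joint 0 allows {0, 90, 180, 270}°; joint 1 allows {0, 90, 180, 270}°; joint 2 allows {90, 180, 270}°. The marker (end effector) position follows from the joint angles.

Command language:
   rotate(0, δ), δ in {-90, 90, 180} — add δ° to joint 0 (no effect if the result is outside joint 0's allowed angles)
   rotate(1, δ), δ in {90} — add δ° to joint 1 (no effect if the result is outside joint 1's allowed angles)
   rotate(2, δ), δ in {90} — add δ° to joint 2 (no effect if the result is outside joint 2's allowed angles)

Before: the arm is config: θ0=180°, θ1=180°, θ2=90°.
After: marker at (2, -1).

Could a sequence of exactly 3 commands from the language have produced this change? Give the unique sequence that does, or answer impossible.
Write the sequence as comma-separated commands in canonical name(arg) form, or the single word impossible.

begin: config: θ0=180°, θ1=180°, θ2=90°
step 1 (rotate(2, 90)): config: θ0=180°, θ1=180°, θ2=180°
step 2 (rotate(2, 90)): config: θ0=180°, θ1=180°, θ2=270°
step 3 (rotate(2, 90)): config: θ0=180°, θ1=180°, θ2=270°
all 125 alternatives checked — unique.

rotate(2, 90), rotate(2, 90), rotate(2, 90)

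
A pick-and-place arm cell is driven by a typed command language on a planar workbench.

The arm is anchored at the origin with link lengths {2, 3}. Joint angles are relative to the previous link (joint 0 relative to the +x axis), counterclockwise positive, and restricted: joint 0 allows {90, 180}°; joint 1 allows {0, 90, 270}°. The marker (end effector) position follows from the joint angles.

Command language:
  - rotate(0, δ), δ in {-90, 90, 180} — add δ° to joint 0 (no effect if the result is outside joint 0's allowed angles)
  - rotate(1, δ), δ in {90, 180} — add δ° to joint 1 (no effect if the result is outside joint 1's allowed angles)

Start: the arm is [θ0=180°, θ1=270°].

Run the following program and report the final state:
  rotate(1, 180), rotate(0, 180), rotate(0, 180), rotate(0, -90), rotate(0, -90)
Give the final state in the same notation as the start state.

t0: [θ0=180°, θ1=270°]
1. rotate(1, 180) → [θ0=180°, θ1=90°]
2. rotate(0, 180) → [θ0=180°, θ1=90°]
3. rotate(0, 180) → [θ0=180°, θ1=90°]
4. rotate(0, -90) → [θ0=90°, θ1=90°]
5. rotate(0, -90) → [θ0=90°, θ1=90°]

[θ0=90°, θ1=90°]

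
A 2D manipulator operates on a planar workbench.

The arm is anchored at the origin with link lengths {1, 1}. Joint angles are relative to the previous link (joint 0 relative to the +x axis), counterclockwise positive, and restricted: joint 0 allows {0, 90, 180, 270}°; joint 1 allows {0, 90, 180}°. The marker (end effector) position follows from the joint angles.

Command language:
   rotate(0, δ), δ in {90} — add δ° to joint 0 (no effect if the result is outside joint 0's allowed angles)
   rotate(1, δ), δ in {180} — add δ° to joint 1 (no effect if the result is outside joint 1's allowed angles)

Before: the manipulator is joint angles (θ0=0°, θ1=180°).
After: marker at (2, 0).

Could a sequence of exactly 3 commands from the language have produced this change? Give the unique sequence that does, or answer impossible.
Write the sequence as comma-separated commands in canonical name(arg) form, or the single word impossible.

initial: joint angles (θ0=0°, θ1=180°)
1. rotate(1, 180) → joint angles (θ0=0°, θ1=0°)
2. rotate(1, 180) → joint angles (θ0=0°, θ1=180°)
3. rotate(1, 180) → joint angles (θ0=0°, θ1=0°)
all 8 alternatives checked — unique.

rotate(1, 180), rotate(1, 180), rotate(1, 180)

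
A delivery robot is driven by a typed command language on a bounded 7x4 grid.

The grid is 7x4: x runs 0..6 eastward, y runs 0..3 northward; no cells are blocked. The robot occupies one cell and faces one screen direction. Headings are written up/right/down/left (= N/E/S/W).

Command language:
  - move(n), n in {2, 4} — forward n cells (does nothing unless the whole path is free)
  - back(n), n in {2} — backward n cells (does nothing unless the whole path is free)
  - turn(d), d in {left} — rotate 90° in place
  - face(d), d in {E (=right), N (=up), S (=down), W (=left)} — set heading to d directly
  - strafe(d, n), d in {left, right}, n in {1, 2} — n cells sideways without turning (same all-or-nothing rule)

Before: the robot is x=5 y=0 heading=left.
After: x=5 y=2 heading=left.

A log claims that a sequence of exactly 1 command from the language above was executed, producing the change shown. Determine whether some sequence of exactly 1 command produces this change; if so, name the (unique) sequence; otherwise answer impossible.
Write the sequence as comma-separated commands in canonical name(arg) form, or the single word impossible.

strafe(right, 2)

key: still facing W — the one step turns nothing
start: x=5 y=0 heading=left
t=1 strafe(right, 2) ⇒ x=5 y=2 heading=left
no other 1-command option fits: unique.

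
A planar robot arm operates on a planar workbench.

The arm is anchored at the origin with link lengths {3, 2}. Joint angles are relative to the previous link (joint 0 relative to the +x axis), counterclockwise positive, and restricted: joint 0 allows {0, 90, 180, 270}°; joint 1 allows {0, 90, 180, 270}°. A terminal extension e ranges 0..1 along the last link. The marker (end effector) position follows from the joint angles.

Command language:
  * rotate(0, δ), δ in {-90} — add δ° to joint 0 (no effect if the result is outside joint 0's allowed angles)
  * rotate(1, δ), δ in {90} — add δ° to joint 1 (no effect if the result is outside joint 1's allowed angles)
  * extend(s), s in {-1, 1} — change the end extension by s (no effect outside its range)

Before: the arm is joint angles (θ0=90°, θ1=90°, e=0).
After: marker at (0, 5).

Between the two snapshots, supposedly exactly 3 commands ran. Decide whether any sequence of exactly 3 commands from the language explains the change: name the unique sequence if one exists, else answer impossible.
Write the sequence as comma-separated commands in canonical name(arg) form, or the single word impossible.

rotate(1, 90), rotate(1, 90), rotate(1, 90)

initial: joint angles (θ0=90°, θ1=90°, e=0)
t=1 rotate(1, 90) ⇒ joint angles (θ0=90°, θ1=180°, e=0)
t=2 rotate(1, 90) ⇒ joint angles (θ0=90°, θ1=270°, e=0)
t=3 rotate(1, 90) ⇒ joint angles (θ0=90°, θ1=0°, e=0)
no rival 3-sequence matches.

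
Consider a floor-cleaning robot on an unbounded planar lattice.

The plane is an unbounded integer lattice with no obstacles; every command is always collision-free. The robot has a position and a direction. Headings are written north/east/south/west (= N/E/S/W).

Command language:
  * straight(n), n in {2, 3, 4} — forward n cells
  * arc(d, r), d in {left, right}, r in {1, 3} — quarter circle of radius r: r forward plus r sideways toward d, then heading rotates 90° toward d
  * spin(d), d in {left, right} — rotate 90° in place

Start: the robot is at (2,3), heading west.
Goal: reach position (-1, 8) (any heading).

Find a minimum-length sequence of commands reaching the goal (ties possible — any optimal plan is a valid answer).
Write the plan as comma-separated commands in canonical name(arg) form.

arc(right, 3), straight(2)

t0: at (2,3), heading west
t=1 arc(right, 3) ⇒ at (-1,6), heading north
t=2 straight(2) ⇒ at (-1,8), heading north
no 1-step plan works, so 2 is optimal.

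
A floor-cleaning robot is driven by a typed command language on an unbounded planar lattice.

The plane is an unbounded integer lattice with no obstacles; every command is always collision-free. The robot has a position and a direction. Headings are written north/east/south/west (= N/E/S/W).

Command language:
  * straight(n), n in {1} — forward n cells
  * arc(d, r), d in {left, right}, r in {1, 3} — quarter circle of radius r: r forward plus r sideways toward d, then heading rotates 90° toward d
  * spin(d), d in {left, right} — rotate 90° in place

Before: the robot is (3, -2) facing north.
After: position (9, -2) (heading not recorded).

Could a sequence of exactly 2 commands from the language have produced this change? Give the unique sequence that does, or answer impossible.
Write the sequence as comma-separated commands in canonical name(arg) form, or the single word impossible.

arc(right, 3), arc(right, 3)

t0: (3, -2) facing north
1. arc(right, 3) → (6, 1) facing east
2. arc(right, 3) → (9, -2) facing south
all 49 alternatives checked — unique.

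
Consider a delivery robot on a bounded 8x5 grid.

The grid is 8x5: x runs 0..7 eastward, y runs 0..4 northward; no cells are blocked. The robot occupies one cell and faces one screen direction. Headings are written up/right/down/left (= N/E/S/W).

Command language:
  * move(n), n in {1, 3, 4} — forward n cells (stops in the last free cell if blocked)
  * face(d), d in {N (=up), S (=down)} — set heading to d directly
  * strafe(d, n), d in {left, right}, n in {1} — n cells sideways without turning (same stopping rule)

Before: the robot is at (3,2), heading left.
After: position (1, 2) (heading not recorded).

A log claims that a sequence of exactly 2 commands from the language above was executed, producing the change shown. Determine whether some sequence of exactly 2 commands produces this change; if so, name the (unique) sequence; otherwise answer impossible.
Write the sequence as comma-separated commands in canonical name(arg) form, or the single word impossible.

start: at (3,2), heading left
[1] after move(1): at (2,2), heading left
[2] after move(1): at (1,2), heading left
uniquely the one of 49 2-step routes that fits.

move(1), move(1)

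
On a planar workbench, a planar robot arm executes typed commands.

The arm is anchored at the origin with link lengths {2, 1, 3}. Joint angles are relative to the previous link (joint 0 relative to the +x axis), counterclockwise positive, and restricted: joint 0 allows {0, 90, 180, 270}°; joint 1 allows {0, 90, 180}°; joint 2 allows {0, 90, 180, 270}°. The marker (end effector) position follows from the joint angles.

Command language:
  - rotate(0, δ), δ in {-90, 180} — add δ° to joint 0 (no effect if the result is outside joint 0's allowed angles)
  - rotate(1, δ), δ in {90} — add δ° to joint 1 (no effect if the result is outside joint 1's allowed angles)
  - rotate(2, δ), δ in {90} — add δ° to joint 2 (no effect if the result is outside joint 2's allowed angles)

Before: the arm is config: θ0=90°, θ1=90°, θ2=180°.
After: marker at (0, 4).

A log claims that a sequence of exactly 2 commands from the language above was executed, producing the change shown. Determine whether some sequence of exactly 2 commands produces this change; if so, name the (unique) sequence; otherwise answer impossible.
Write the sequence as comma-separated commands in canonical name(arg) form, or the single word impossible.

rotate(1, 90), rotate(1, 90)

begin: config: θ0=90°, θ1=90°, θ2=180°
t=1 rotate(1, 90) ⇒ config: θ0=90°, θ1=180°, θ2=180°
t=2 rotate(1, 90) ⇒ config: θ0=90°, θ1=180°, θ2=180°
uniquely the one of 16 2-step routes that fits.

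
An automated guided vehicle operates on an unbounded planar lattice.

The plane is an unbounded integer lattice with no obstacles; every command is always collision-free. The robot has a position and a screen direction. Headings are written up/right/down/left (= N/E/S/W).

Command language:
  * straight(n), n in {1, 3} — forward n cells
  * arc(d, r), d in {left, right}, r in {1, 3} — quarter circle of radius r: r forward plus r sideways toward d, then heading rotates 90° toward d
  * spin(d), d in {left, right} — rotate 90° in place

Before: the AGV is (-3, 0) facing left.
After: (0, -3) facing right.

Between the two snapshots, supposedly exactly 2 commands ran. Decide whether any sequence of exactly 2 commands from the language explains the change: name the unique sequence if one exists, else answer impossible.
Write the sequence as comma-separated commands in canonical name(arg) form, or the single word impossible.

key: running arc(left, 3) before spin(left) would end elsewhere — order is forced
from: (-3, 0) facing left
t=1 spin(left) ⇒ (-3, 0) facing down
t=2 arc(left, 3) ⇒ (0, -3) facing right
no other 2-command option fits: unique.

spin(left), arc(left, 3)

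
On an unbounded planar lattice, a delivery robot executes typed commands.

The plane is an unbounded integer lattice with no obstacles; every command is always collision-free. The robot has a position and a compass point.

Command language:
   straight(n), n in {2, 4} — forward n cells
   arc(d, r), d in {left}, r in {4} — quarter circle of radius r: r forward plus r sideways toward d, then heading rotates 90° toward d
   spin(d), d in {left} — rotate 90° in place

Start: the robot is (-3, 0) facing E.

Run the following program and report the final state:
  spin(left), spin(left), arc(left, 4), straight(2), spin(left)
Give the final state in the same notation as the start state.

from: (-3, 0) facing E
step 1 (spin(left)): (-3, 0) facing N
step 2 (spin(left)): (-3, 0) facing W
step 3 (arc(left, 4)): (-7, -4) facing S
step 4 (straight(2)): (-7, -6) facing S
step 5 (spin(left)): (-7, -6) facing E

(-7, -6) facing E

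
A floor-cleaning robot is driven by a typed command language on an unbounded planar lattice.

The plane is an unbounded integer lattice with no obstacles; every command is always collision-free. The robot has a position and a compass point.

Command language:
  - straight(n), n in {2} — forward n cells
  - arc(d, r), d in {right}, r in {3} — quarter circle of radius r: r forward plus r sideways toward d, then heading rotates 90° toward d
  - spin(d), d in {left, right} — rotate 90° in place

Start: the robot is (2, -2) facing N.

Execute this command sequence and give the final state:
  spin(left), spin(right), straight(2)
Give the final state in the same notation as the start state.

t0: (2, -2) facing N
[1] after spin(left): (2, -2) facing W
[2] after spin(right): (2, -2) facing N
[3] after straight(2): (2, 0) facing N

(2, 0) facing N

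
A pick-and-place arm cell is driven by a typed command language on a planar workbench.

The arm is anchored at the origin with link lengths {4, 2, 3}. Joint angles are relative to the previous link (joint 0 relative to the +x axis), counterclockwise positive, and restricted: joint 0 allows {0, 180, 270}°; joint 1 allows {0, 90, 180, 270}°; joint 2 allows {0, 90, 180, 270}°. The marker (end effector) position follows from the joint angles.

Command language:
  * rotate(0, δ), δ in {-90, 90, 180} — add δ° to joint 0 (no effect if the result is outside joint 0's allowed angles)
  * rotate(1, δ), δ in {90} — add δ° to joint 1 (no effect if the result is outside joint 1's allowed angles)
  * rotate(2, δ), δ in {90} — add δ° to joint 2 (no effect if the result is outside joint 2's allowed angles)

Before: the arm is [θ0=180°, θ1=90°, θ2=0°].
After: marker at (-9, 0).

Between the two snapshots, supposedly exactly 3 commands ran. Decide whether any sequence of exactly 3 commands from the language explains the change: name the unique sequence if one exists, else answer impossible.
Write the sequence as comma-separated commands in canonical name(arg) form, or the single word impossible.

t0: [θ0=180°, θ1=90°, θ2=0°]
1. rotate(1, 90) → [θ0=180°, θ1=180°, θ2=0°]
2. rotate(1, 90) → [θ0=180°, θ1=270°, θ2=0°]
3. rotate(1, 90) → [θ0=180°, θ1=0°, θ2=0°]
all 125 alternatives checked — unique.

rotate(1, 90), rotate(1, 90), rotate(1, 90)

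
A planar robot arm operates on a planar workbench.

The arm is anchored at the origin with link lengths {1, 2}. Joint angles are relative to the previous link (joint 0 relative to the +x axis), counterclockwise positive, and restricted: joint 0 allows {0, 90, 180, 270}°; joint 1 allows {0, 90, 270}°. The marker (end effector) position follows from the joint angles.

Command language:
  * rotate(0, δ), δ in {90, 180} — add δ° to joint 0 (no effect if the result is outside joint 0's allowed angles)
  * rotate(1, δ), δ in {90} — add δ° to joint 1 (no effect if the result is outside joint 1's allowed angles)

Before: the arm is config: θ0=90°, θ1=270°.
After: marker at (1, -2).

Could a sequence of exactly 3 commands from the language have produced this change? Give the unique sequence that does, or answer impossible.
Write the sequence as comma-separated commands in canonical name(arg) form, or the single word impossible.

rotate(0, 90), rotate(0, 90), rotate(0, 90)

t0: config: θ0=90°, θ1=270°
step 1 (rotate(0, 90)): config: θ0=180°, θ1=270°
step 2 (rotate(0, 90)): config: θ0=270°, θ1=270°
step 3 (rotate(0, 90)): config: θ0=0°, θ1=270°
no rival 3-sequence matches.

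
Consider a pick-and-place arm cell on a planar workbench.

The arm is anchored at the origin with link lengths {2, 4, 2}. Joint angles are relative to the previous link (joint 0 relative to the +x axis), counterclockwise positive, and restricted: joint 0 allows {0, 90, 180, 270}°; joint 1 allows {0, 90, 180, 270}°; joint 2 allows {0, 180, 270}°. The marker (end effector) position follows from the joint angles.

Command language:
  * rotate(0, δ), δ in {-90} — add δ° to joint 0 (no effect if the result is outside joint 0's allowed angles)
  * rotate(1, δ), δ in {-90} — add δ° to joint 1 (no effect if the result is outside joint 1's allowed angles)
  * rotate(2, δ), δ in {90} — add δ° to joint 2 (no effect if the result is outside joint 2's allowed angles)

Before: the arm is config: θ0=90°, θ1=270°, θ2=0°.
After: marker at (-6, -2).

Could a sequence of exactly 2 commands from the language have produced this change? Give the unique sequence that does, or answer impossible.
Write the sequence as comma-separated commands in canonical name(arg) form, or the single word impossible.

initial: config: θ0=90°, θ1=270°, θ2=0°
1. rotate(0, -90) → config: θ0=0°, θ1=270°, θ2=0°
2. rotate(0, -90) → config: θ0=270°, θ1=270°, θ2=0°
no rival 2-sequence matches.

rotate(0, -90), rotate(0, -90)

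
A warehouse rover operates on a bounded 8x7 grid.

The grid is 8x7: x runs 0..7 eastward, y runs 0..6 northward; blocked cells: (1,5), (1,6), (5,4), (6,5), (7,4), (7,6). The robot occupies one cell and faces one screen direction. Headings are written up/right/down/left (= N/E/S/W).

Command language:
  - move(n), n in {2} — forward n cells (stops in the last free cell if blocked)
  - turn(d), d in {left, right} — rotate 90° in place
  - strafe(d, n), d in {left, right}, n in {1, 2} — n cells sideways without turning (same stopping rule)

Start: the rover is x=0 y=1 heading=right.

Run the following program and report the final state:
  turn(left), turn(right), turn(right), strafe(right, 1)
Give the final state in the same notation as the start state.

start: x=0 y=1 heading=right
[1] after turn(left): x=0 y=1 heading=up
[2] after turn(right): x=0 y=1 heading=right
[3] after turn(right): x=0 y=1 heading=down
[4] after strafe(right, 1): x=0 y=1 heading=down

x=0 y=1 heading=down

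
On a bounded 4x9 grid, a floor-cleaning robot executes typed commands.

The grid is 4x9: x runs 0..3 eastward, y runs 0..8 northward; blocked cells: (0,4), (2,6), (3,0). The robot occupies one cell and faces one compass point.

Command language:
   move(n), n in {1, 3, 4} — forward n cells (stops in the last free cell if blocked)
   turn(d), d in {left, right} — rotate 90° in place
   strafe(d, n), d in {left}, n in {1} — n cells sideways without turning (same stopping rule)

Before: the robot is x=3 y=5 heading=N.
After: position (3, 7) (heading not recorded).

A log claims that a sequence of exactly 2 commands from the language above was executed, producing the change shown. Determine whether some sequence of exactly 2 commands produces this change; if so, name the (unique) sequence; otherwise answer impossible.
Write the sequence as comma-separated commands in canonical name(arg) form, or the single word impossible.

move(1), move(1)

initial: x=3 y=5 heading=N
1. move(1) → x=3 y=6 heading=N
2. move(1) → x=3 y=7 heading=N
uniquely the one of 36 2-step routes that fits.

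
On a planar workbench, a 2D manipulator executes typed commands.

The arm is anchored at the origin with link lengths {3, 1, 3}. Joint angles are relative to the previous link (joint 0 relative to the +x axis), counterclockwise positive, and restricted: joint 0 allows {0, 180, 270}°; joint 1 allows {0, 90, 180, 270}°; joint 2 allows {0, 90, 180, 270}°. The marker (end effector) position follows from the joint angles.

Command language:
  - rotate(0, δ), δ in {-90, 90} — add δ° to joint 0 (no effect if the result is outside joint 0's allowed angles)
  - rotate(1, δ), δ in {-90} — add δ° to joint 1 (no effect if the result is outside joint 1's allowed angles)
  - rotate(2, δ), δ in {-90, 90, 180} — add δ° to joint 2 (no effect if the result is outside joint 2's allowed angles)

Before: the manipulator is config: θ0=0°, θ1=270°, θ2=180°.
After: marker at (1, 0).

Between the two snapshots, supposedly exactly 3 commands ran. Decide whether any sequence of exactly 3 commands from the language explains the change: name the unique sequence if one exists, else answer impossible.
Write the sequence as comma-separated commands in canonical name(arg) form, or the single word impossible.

rotate(1, -90), rotate(1, -90), rotate(1, -90)

from: config: θ0=0°, θ1=270°, θ2=180°
step 1 (rotate(1, -90)): config: θ0=0°, θ1=180°, θ2=180°
step 2 (rotate(1, -90)): config: θ0=0°, θ1=90°, θ2=180°
step 3 (rotate(1, -90)): config: θ0=0°, θ1=0°, θ2=180°
uniquely the one of 216 3-step routes that fits.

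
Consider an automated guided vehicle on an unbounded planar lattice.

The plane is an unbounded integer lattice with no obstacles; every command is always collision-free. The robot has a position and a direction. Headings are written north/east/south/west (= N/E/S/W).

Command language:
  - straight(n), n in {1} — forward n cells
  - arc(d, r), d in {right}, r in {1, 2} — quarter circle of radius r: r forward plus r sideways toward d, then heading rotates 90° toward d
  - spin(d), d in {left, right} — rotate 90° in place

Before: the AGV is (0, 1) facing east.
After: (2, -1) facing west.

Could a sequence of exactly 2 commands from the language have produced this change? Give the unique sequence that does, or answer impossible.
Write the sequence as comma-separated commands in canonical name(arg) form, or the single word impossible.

arc(right, 2), spin(right)

key: position moved to (2,-1) AND the heading swung to W — translation plus rotation needed
start: (0, 1) facing east
[1] after arc(right, 2): (2, -1) facing south
[2] after spin(right): (2, -1) facing west
no other 2-command option fits: unique.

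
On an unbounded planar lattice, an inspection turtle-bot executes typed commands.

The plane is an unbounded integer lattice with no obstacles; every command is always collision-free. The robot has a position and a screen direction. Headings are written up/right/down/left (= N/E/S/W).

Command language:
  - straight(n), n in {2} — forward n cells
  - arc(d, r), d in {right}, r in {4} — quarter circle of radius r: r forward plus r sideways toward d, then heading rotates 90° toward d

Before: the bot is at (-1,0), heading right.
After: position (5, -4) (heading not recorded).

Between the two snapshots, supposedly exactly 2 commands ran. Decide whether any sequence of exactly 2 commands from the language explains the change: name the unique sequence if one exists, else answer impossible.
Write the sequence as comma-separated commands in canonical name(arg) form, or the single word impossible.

straight(2), arc(right, 4)

key: order matters: swapping straight(2) and arc(right, 4) lands elsewhere
begin: at (-1,0), heading right
t=1 straight(2) ⇒ at (1,0), heading right
t=2 arc(right, 4) ⇒ at (5,-4), heading down
no rival 2-sequence matches.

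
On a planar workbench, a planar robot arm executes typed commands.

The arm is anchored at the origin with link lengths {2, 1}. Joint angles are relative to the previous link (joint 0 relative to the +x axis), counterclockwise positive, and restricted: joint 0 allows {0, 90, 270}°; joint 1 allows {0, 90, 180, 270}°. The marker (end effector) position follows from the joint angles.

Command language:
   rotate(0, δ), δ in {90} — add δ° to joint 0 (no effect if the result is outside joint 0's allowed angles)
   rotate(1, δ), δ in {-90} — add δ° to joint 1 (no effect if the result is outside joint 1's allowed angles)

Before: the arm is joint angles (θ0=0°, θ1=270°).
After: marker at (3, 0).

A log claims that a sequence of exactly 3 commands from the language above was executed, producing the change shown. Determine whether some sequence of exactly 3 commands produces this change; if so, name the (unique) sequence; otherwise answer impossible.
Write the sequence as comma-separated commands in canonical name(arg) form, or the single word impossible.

initial: joint angles (θ0=0°, θ1=270°)
step 1 (rotate(1, -90)): joint angles (θ0=0°, θ1=180°)
step 2 (rotate(1, -90)): joint angles (θ0=0°, θ1=90°)
step 3 (rotate(1, -90)): joint angles (θ0=0°, θ1=0°)
all 8 alternatives checked — unique.

rotate(1, -90), rotate(1, -90), rotate(1, -90)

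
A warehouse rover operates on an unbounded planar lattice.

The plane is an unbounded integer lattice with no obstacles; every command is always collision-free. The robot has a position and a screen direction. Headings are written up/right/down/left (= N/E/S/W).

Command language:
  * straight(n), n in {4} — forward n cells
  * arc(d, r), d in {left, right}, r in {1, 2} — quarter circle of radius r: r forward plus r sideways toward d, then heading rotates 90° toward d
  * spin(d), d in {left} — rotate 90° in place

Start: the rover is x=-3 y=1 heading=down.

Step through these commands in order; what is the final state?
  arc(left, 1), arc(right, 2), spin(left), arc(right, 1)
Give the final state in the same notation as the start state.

begin: x=-3 y=1 heading=down
step 1 (arc(left, 1)): x=-2 y=0 heading=right
step 2 (arc(right, 2)): x=0 y=-2 heading=down
step 3 (spin(left)): x=0 y=-2 heading=right
step 4 (arc(right, 1)): x=1 y=-3 heading=down

x=1 y=-3 heading=down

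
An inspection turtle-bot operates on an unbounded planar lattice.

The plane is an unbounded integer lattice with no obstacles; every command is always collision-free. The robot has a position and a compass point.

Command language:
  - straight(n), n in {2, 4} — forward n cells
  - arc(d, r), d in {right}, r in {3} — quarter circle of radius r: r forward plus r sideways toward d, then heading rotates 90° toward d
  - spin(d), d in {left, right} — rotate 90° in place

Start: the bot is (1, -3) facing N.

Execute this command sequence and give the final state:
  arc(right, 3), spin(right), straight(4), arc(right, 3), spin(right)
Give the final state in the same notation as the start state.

from: (1, -3) facing N
1. arc(right, 3) → (4, 0) facing E
2. spin(right) → (4, 0) facing S
3. straight(4) → (4, -4) facing S
4. arc(right, 3) → (1, -7) facing W
5. spin(right) → (1, -7) facing N

(1, -7) facing N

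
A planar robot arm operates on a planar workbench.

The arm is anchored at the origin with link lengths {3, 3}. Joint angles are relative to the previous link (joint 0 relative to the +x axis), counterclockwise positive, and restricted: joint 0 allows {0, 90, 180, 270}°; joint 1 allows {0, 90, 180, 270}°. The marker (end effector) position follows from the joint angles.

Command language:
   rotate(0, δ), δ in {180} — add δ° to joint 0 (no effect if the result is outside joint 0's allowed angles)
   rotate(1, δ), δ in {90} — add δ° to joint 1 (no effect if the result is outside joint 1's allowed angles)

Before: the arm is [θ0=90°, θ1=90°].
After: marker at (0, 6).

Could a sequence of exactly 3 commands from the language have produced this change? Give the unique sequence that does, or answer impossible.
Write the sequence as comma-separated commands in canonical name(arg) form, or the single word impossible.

start: [θ0=90°, θ1=90°]
[1] after rotate(1, 90): [θ0=90°, θ1=180°]
[2] after rotate(1, 90): [θ0=90°, θ1=270°]
[3] after rotate(1, 90): [θ0=90°, θ1=0°]
no rival 3-sequence matches.

rotate(1, 90), rotate(1, 90), rotate(1, 90)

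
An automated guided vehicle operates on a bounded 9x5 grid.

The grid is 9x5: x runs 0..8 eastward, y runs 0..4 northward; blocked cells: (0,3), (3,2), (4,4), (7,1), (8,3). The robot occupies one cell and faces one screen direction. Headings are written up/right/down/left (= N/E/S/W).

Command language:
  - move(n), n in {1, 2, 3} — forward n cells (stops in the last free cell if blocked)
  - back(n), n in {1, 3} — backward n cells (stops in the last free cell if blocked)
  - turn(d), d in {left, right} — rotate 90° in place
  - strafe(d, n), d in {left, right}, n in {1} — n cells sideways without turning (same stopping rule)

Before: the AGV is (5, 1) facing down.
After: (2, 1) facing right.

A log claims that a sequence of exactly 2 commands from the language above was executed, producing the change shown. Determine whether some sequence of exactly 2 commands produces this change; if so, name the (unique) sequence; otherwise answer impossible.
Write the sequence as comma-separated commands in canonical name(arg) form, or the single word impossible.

turn(left), back(3)

key: position moved to (2,1) AND the heading swung to E — translation plus rotation needed
from: (5, 1) facing down
1. turn(left) → (5, 1) facing right
2. back(3) → (2, 1) facing right
uniquely the one of 81 2-step routes that fits.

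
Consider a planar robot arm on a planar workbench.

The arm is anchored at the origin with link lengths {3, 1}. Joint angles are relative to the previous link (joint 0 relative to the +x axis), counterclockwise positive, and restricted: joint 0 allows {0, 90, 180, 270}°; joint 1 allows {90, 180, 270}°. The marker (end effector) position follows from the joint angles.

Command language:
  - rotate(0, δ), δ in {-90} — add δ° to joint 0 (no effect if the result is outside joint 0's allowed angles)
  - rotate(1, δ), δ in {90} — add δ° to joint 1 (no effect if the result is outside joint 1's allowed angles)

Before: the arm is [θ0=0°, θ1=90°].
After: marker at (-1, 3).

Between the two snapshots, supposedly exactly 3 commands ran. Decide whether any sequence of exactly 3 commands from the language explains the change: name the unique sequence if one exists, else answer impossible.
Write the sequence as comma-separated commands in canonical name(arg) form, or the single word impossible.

from: [θ0=0°, θ1=90°]
t=1 rotate(0, -90) ⇒ [θ0=270°, θ1=90°]
t=2 rotate(0, -90) ⇒ [θ0=180°, θ1=90°]
t=3 rotate(0, -90) ⇒ [θ0=90°, θ1=90°]
uniquely the one of 8 3-step routes that fits.

rotate(0, -90), rotate(0, -90), rotate(0, -90)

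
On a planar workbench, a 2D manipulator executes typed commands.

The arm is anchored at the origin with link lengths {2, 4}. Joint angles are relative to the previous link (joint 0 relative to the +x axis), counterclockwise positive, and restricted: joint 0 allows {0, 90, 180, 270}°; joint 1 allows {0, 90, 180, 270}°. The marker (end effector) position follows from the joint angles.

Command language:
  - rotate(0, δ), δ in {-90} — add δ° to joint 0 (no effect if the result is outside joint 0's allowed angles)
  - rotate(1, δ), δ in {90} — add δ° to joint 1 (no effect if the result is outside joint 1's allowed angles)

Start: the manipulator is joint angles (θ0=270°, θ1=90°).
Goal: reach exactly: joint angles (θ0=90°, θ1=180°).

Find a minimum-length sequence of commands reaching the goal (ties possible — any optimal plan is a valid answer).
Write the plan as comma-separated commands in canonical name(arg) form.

rotate(1, 90), rotate(0, -90), rotate(0, -90)

from: joint angles (θ0=270°, θ1=90°)
1. rotate(1, 90) → joint angles (θ0=270°, θ1=180°)
2. rotate(0, -90) → joint angles (θ0=180°, θ1=180°)
3. rotate(0, -90) → joint angles (θ0=90°, θ1=180°)
no 2-step plan works, so 3 is optimal.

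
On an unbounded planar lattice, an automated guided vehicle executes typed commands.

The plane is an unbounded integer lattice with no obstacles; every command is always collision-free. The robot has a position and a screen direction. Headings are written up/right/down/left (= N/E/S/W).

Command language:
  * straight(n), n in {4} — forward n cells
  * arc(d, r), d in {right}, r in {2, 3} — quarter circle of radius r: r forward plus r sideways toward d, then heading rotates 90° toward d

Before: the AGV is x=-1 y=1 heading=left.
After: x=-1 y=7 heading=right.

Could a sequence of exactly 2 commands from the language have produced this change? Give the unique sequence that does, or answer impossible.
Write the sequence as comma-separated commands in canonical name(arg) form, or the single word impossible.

arc(right, 3), arc(right, 3)

key: cell and facing (now E) both changed — the 2 commands mix motion and turning
start: x=-1 y=1 heading=left
t=1 arc(right, 3) ⇒ x=-4 y=4 heading=up
t=2 arc(right, 3) ⇒ x=-1 y=7 heading=right
no other 2-command option fits: unique.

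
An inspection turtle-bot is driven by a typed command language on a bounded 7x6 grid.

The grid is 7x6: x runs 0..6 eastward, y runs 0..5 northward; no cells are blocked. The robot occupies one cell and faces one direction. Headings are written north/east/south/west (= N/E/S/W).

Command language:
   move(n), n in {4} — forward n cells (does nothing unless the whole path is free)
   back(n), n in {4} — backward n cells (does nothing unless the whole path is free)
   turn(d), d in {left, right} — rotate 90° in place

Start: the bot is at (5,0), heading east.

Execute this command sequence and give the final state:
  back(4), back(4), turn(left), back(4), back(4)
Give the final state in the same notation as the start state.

begin: at (5,0), heading east
[1] after back(4): at (1,0), heading east
[2] after back(4): at (1,0), heading east
[3] after turn(left): at (1,0), heading north
[4] after back(4): at (1,0), heading north
[5] after back(4): at (1,0), heading north

at (1,0), heading north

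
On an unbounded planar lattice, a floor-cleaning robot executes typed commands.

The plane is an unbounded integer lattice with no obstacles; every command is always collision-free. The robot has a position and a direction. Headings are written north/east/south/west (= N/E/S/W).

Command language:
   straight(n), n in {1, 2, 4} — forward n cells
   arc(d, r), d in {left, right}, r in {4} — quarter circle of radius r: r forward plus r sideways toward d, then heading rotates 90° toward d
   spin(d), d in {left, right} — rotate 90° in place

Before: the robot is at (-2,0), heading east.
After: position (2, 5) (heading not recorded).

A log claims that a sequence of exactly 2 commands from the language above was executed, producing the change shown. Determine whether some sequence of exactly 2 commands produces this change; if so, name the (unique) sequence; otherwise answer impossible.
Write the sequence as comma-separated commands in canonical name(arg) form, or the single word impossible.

key: order matters: swapping arc(left, 4) and straight(1) lands elsewhere
start: at (-2,0), heading east
step 1 (arc(left, 4)): at (2,4), heading north
step 2 (straight(1)): at (2,5), heading north
all 49 alternatives checked — unique.

arc(left, 4), straight(1)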